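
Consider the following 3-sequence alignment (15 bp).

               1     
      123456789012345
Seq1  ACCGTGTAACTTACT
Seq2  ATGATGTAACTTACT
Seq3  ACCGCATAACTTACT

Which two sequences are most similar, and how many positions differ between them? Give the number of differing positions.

2

Pairwise Hamming distances:
  Seq1 vs Seq2: 3
  Seq1 vs Seq3: 2
  Seq2 vs Seq3: 5
The smallest is 2, between Seq1 and Seq3.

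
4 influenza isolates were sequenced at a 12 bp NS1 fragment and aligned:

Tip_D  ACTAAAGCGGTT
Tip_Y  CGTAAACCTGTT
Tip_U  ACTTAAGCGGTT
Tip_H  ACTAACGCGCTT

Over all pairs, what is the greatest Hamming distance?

6

Pairwise Hamming distances:
  Tip_D vs Tip_Y: 4
  Tip_D vs Tip_U: 1
  Tip_D vs Tip_H: 2
  Tip_Y vs Tip_U: 5
  Tip_Y vs Tip_H: 6
  Tip_U vs Tip_H: 3
The largest is 6, between Tip_Y and Tip_H.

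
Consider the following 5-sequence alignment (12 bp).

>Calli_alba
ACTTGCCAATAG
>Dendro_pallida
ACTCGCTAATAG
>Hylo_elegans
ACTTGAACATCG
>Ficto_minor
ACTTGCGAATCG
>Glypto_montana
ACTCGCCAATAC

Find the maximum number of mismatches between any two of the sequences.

6

Pairwise Hamming distances:
  Calli_alba vs Dendro_pallida: 2
  Calli_alba vs Hylo_elegans: 4
  Calli_alba vs Ficto_minor: 2
  Calli_alba vs Glypto_montana: 2
  Dendro_pallida vs Hylo_elegans: 5
  Dendro_pallida vs Ficto_minor: 3
  Dendro_pallida vs Glypto_montana: 2
  Hylo_elegans vs Ficto_minor: 3
  Hylo_elegans vs Glypto_montana: 6
  Ficto_minor vs Glypto_montana: 4
The largest is 6, between Hylo_elegans and Glypto_montana.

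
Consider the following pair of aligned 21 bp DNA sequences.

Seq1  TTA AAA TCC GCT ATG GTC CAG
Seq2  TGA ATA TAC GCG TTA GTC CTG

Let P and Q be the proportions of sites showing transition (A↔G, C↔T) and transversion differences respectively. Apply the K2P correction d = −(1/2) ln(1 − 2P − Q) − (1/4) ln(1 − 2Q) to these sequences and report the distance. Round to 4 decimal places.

The sequences differ at positions 2 (T/G, transversion), 5 (A/T, transversion), 8 (C/A, transversion), 12 (T/G, transversion), 13 (A/T, transversion), 15 (G/A, transition), 20 (A/T, transversion).
Of the 7 differences, 1 transition and 6 transversions over 21 sites: P = 1/21 = 0.047619, Q = 6/21 = 0.285714.
d = −0.5·ln(0.619048) − 0.25·ln(0.428572) = −0.5·(-0.479572) − 0.25·(-0.847297) = 0.4516.

0.4516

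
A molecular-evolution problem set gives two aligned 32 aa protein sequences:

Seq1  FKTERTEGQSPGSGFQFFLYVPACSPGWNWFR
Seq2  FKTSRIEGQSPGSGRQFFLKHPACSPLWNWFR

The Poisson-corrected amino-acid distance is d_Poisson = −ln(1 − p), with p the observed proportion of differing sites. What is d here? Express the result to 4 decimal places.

Differing sites — 4:E/S; 6:T/I; 15:F/R; 20:Y/K; 21:V/H; 27:G/L.
p = 6/32 = 0.187500.
d = −ln(1 − 0.187500) = −ln(0.812500) = 0.2076.

0.2076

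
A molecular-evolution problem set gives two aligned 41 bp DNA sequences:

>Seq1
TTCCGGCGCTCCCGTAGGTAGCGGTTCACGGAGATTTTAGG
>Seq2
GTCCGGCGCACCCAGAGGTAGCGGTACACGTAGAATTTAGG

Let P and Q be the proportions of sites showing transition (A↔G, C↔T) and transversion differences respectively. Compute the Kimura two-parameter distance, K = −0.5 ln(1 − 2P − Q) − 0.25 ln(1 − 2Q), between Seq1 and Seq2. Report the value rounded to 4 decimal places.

0.1951

Mismatches occur at site 1 (T→G, transversion), site 10 (T→A, transversion), site 14 (G→A, transition), site 15 (T→G, transversion), site 26 (T→A, transversion), site 31 (G→T, transversion), site 35 (T→A, transversion).
Of the 7 differences, 1 transition and 6 transversions over 41 sites: P = 1/41 = 0.024390, Q = 6/41 = 0.146341.
d = −0.5·ln(0.804879) − 0.25·ln(0.707318) = −0.5·(-0.217063) − 0.25·(-0.346275) = 0.1951.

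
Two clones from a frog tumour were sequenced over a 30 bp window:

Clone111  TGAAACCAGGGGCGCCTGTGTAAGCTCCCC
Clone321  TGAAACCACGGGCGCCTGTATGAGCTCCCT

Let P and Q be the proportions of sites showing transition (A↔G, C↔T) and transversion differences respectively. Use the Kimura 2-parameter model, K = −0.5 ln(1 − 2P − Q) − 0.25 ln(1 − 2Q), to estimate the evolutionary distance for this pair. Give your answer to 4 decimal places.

0.1501

Mismatches occur at site 9 (G→C, transversion), site 20 (G→A, transition), site 22 (A→G, transition), site 30 (C→T, transition).
Of the 4 differences, 3 transitions and 1 transversion over 30 sites: P = 3/30 = 0.100000, Q = 1/30 = 0.033333.
d = −0.5·ln(0.766667) − 0.25·ln(0.933334) = −0.5·(-0.265703) − 0.25·(-0.068992) = 0.1501.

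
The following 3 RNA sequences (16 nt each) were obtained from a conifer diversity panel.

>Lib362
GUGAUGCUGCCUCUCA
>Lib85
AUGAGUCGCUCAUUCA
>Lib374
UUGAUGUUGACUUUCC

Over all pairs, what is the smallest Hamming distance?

5

Pairwise Hamming distances:
  Lib362 vs Lib85: 8
  Lib362 vs Lib374: 5
  Lib85 vs Lib374: 9
The smallest is 5, between Lib362 and Lib374.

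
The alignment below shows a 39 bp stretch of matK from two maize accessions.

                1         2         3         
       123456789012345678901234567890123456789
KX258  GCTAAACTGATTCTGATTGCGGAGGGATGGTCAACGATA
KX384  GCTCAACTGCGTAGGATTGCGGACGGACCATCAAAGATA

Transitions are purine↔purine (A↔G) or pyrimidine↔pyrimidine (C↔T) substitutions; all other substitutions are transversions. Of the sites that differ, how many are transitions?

Differing sites — 4:A/C (Tv); 10:A/C (Tv); 11:T/G (Tv); 13:C/A (Tv); 14:T/G (Tv); 24:G/C (Tv); 28:T/C (Ti); 29:G/C (Tv); 30:G/A (Ti); 35:C/A (Tv).
Of the 10 differences, 2 transitions and 8 transversions, so the answer is 2.

2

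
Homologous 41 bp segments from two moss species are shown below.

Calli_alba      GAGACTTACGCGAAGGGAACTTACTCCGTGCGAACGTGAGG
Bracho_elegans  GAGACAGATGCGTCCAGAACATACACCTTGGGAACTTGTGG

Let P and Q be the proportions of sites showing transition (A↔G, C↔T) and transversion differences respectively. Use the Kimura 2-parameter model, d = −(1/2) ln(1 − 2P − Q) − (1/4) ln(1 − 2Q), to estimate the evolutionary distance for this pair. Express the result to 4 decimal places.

0.4200

Differing sites — 6:T/A (Tv); 7:T/G (Tv); 9:C/T (Ti); 13:A/T (Tv); 14:A/C (Tv); 15:G/C (Tv); 16:G/A (Ti); 21:T/A (Tv); 25:T/A (Tv); 28:G/T (Tv); 31:C/G (Tv); 36:G/T (Tv); 39:A/T (Tv).
Of the 13 differences, 2 transitions and 11 transversions over 41 sites: P = 2/41 = 0.048780, Q = 11/41 = 0.268293.
d = −0.5·ln(0.634147) − 0.25·ln(0.463414) = −0.5·(-0.455474) − 0.25·(-0.769134) = 0.4200.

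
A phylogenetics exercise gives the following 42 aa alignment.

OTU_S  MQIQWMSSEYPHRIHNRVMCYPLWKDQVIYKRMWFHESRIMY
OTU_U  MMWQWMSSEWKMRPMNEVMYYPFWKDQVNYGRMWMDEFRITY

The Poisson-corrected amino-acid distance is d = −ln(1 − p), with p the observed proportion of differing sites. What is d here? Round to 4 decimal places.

0.4796

Differing sites — 2:Q/M; 3:I/W; 10:Y/W; 11:P/K; 12:H/M; 14:I/P; 15:H/M; 17:R/E; 20:C/Y; 23:L/F; 29:I/N; 31:K/G; 35:F/M; 36:H/D; 38:S/F; 41:M/T.
p = 16/42 = 0.380952.
d = −ln(1 − 0.380952) = −ln(0.619048) = 0.4796.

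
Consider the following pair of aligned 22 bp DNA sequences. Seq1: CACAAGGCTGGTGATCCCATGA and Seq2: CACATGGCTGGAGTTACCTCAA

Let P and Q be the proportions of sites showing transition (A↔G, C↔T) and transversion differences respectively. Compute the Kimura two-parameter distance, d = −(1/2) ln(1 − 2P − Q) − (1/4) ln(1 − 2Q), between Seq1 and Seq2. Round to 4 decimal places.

Mismatches occur at site 5 (A↔T, transversion), site 12 (T↔A, transversion), site 14 (A↔T, transversion), site 16 (C↔A, transversion), site 19 (A↔T, transversion), site 20 (T↔C, transition), site 21 (G↔A, transition).
Of the 7 differences, 2 transitions and 5 transversions over 22 sites: P = 2/22 = 0.090909, Q = 5/22 = 0.227273.
d = −0.5·ln(0.590909) − 0.25·ln(0.545454) = −0.5·(-0.526093) − 0.25·(-0.606137) = 0.4146.

0.4146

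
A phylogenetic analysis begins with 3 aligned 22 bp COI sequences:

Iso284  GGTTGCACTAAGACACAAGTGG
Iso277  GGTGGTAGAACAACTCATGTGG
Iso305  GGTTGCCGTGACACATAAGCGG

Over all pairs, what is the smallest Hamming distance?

Pairwise Hamming distances:
  Iso284 vs Iso277: 8
  Iso284 vs Iso305: 6
  Iso277 vs Iso305: 11
The smallest is 6, between Iso284 and Iso305.

6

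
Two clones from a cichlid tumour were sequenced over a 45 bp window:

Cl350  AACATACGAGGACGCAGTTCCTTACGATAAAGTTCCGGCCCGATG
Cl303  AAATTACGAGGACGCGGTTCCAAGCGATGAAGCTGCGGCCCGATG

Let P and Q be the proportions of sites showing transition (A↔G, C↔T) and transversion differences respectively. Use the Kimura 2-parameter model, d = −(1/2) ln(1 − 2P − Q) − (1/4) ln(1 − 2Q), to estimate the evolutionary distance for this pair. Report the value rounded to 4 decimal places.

0.2333

Differing sites — 3:C/A (Tv); 4:A/T (Tv); 16:A/G (Ti); 22:T/A (Tv); 23:T/A (Tv); 24:A/G (Ti); 29:A/G (Ti); 33:T/C (Ti); 35:C/G (Tv).
Of the 9 differences, 4 transitions and 5 transversions over 45 sites: P = 4/45 = 0.088889, Q = 5/45 = 0.111111.
d = −0.5·ln(0.711111) − 0.25·ln(0.777778) = −0.5·(-0.340927) − 0.25·(-0.251314) = 0.2333.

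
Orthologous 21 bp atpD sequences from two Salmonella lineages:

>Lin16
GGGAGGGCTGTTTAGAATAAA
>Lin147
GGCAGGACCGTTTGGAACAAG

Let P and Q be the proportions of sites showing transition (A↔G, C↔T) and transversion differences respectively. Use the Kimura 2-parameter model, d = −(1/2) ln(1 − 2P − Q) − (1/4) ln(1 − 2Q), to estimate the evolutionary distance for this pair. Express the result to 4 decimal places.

0.3960

Mismatches occur at site 3 (G→C, transversion), site 7 (G→A, transition), site 9 (T→C, transition), site 14 (A→G, transition), site 18 (T→C, transition), site 21 (A→G, transition).
Of the 6 differences, 5 transitions and 1 transversion over 21 sites: P = 5/21 = 0.238095, Q = 1/21 = 0.047619.
d = −0.5·ln(0.476191) − 0.25·ln(0.904762) = −0.5·(-0.741936) − 0.25·(-0.100083) = 0.3960.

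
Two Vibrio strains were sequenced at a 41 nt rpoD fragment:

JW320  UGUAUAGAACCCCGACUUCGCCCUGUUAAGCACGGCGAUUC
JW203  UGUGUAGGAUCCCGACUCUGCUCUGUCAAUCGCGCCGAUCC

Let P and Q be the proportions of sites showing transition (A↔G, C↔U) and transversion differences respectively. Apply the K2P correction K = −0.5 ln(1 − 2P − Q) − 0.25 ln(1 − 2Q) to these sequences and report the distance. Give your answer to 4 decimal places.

0.3602

Differing sites — 4:A/G (Ti); 8:A/G (Ti); 10:C/U (Ti); 18:U/C (Ti); 19:C/U (Ti); 22:C/U (Ti); 27:U/C (Ti); 30:G/U (Tv); 32:A/G (Ti); 35:G/C (Tv); 40:U/C (Ti).
Of the 11 differences, 9 transitions and 2 transversions over 41 sites: P = 9/41 = 0.219512, Q = 2/41 = 0.048780.
d = −0.5·ln(0.512196) − 0.25·ln(0.902440) = −0.5·(-0.669048) − 0.25·(-0.102653) = 0.3602.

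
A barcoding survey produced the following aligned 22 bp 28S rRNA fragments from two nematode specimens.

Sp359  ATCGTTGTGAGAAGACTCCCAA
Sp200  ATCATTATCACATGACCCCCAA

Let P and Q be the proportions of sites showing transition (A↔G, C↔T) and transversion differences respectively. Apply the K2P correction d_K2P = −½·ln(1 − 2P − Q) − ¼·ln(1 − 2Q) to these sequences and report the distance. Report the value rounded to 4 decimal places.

0.3427

The sequences differ at positions 4 (G/A, transition), 7 (G/A, transition), 9 (G/C, transversion), 11 (G/C, transversion), 13 (A/T, transversion), 17 (T/C, transition).
Of the 6 differences, 3 transitions and 3 transversions over 22 sites: P = 3/22 = 0.136364, Q = 3/22 = 0.136364.
d = −0.5·ln(0.590908) − 0.25·ln(0.727272) = −0.5·(-0.526095) − 0.25·(-0.318455) = 0.3427.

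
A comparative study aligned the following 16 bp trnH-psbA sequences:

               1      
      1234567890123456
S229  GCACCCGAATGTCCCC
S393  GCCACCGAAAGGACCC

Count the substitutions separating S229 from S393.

Differing sites — 3:A/C; 4:C/A; 10:T/A; 12:T/G; 13:C/A.
That gives 5 mismatches out of 16 aligned sites, so the Hamming distance is 5.

5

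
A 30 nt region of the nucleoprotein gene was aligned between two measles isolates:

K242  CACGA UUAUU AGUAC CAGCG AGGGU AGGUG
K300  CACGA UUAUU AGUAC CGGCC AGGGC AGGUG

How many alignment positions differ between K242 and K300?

3

The sequences differ at positions 17 (A/G), 20 (G/C), 25 (U/C).
That gives 3 mismatches out of 30 aligned sites, so the Hamming distance is 3.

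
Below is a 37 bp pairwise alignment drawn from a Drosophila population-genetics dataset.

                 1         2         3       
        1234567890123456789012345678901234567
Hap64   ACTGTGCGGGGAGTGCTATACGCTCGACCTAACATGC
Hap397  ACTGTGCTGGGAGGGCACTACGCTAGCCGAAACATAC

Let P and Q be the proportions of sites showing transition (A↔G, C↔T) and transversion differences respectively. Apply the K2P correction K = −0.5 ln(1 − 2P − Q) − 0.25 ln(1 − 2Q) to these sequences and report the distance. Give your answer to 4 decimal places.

0.2991

Mismatches occur at site 8 (G↔T, transversion), site 14 (T↔G, transversion), site 17 (T↔A, transversion), site 18 (A↔C, transversion), site 25 (C↔A, transversion), site 27 (A↔C, transversion), site 29 (C↔G, transversion), site 30 (T↔A, transversion), site 36 (G↔A, transition).
Of the 9 differences, 1 transition and 8 transversions over 37 sites: P = 1/37 = 0.027027, Q = 8/37 = 0.216216.
d = −0.5·ln(0.729730) − 0.25·ln(0.567568) = −0.5·(-0.315081) − 0.25·(-0.566395) = 0.2991.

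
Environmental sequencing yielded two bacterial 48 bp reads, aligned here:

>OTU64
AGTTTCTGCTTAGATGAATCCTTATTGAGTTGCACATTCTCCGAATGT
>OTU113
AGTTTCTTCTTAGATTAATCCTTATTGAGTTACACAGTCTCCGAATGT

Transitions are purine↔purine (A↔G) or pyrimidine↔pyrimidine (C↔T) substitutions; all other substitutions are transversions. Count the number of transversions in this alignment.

The sequences differ at positions 8 (G/T, transversion), 16 (G/T, transversion), 32 (G/A, transition), 37 (T/G, transversion).
Of the 4 differences, 1 transition and 3 transversions, so the answer is 3.

3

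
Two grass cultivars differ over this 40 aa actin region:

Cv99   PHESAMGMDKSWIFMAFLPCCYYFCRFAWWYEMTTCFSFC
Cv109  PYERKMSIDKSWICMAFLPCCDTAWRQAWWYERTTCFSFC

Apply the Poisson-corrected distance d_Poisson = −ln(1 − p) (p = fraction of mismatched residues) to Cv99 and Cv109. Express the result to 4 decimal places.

0.3567

Differing sites — 2:H/Y; 4:S/R; 5:A/K; 7:G/S; 8:M/I; 14:F/C; 22:Y/D; 23:Y/T; 24:F/A; 25:C/W; 27:F/Q; 33:M/R.
p = 12/40 = 0.300000.
d = −ln(1 − 0.300000) = −ln(0.700000) = 0.3567.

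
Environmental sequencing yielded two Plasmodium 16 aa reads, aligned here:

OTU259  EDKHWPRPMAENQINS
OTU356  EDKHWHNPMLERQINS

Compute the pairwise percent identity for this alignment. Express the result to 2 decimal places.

The sequences differ at positions 6 (P/H), 7 (R/N), 10 (A/L), 12 (N/R).
12 of the 16 sites match, so the percent identity is 12/16 × 100 = 75.00%.

75.00%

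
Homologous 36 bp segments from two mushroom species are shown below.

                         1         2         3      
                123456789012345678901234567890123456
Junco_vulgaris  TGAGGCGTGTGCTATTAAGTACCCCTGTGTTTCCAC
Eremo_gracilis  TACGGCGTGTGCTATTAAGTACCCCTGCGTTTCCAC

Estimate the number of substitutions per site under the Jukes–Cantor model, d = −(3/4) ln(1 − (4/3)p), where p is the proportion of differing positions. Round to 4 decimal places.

0.0883

Differing sites — 2:G/A; 3:A/C; 28:T/C.
p = 3/36 = 0.083333.
d = −0.75 · ln(1 − (4/3)·0.083333) = −0.75 · ln(0.888889) = −0.75 · (-0.117783) = 0.0883.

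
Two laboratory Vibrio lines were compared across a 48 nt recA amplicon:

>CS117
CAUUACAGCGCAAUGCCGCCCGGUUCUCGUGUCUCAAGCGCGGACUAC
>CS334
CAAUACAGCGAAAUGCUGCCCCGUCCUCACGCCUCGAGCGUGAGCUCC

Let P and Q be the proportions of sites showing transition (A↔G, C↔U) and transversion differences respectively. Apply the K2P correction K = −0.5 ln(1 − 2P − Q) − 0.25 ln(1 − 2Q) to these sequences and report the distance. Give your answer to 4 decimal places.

0.3521

Mismatches occur at site 3 (U↔A, transversion), site 11 (C↔A, transversion), site 17 (C↔U, transition), site 22 (G↔C, transversion), site 25 (U↔C, transition), site 29 (G↔A, transition), site 30 (U↔C, transition), site 32 (U↔C, transition), site 36 (A↔G, transition), site 41 (C↔U, transition), site 43 (G↔A, transition), site 44 (A↔G, transition), site 47 (A↔C, transversion).
Of the 13 differences, 9 transitions and 4 transversions over 48 sites: P = 9/48 = 0.187500, Q = 4/48 = 0.083333.
d = −0.5·ln(0.541667) − 0.25·ln(0.833334) = −0.5·(-0.613104) − 0.25·(-0.182321) = 0.3521.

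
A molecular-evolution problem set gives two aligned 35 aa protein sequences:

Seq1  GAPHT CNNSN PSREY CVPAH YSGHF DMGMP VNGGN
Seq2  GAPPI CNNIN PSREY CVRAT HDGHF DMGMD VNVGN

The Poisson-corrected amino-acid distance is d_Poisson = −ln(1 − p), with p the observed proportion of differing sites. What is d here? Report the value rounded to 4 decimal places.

0.2973

Mismatches occur at site 4 (H→P), site 5 (T→I), site 9 (S→I), site 18 (P→R), site 20 (H→T), site 21 (Y→H), site 22 (S→D), site 30 (P→D), site 33 (G→V).
p = 9/35 = 0.257143.
d = −ln(1 − 0.257143) = −ln(0.742857) = 0.2973.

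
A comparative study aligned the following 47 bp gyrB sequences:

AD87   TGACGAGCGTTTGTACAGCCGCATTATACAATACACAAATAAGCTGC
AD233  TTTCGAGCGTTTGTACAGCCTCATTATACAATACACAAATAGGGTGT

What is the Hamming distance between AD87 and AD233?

6

The sequences differ at positions 2 (G/T), 3 (A/T), 21 (G/T), 42 (A/G), 44 (C/G), 47 (C/T).
That gives 6 mismatches out of 47 aligned sites, so the Hamming distance is 6.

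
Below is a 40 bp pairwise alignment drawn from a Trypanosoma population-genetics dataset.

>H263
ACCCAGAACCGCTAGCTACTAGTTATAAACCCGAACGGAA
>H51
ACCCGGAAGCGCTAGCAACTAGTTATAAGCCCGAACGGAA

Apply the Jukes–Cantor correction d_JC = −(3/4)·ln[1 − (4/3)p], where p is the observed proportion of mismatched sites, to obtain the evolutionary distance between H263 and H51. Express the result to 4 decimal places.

0.1073

Mismatches occur at site 5 (A↔G), site 9 (C↔G), site 17 (T↔A), site 29 (A↔G).
p = 4/40 = 0.100000.
d = −0.75 · ln(1 − (4/3)·0.100000) = −0.75 · ln(0.866667) = −0.75 · (-0.143100) = 0.1073.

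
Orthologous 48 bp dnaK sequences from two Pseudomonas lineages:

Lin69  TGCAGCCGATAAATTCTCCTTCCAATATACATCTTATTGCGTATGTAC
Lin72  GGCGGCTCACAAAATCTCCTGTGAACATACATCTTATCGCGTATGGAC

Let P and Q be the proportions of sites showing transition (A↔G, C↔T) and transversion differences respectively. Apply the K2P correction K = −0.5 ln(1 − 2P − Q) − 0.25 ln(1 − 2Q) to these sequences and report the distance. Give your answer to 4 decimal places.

Mismatches occur at site 1 (T→G, transversion), site 4 (A→G, transition), site 7 (C→T, transition), site 8 (G→C, transversion), site 10 (T→C, transition), site 14 (T→A, transversion), site 21 (T→G, transversion), site 22 (C→T, transition), site 23 (C→G, transversion), site 26 (T→C, transition), site 38 (T→C, transition), site 46 (T→G, transversion).
Of the 12 differences, 6 transitions and 6 transversions over 48 sites: P = 6/48 = 0.125000, Q = 6/48 = 0.125000.
d = −0.5·ln(0.625000) − 0.25·ln(0.750000) = −0.5·(-0.470004) − 0.25·(-0.287682) = 0.3069.

0.3069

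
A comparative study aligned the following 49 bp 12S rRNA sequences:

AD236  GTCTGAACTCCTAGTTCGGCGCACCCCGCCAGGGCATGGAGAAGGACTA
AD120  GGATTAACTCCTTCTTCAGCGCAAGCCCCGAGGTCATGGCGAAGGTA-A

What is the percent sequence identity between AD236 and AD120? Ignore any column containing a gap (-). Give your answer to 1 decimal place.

Excluding the 1 gap column leaves 48 comparable sites.
Differing sites — 2:T/G; 3:C/A; 5:G/T; 13:A/T; 14:G/C; 18:G/A; 24:C/A; 25:C/G; 28:G/C; 30:C/G; 34:G/T; 40:A/C; 46:A/T; 47:C/A.
34 of the 48 comparable sites match, so the percent identity is 34/48 × 100 = 70.8%.

70.8%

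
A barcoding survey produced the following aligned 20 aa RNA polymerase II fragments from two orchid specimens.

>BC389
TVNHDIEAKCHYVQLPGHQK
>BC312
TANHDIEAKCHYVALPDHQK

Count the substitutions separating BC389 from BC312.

Mismatches occur at site 2 (V↔A), site 14 (Q↔A), site 17 (G↔D).
That gives 3 mismatches out of 20 aligned sites, so the Hamming distance is 3.

3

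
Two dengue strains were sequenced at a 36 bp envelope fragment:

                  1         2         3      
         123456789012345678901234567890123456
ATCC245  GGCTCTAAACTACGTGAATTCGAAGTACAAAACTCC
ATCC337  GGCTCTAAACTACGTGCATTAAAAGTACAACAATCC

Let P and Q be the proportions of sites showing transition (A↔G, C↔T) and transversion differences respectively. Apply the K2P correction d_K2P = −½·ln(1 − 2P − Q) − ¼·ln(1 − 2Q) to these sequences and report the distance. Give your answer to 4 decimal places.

Differing sites — 17:A/C (Tv); 21:C/A (Tv); 22:G/A (Ti); 31:A/C (Tv); 33:C/A (Tv).
Of the 5 differences, 1 transition and 4 transversions over 36 sites: P = 1/36 = 0.027778, Q = 4/36 = 0.111111.
d = −0.5·ln(0.833333) − 0.25·ln(0.777778) = −0.5·(-0.182322) − 0.25·(-0.251314) = 0.1540.

0.1540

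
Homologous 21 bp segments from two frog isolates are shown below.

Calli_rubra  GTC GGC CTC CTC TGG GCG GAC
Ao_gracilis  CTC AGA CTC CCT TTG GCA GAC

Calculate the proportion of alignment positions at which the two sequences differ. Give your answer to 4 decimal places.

Differing sites — 1:G/C; 4:G/A; 6:C/A; 11:T/C; 12:C/T; 14:G/T; 18:G/A.
There are 7 differences over 21 sites, so p = 7/21 = 0.3333.

0.3333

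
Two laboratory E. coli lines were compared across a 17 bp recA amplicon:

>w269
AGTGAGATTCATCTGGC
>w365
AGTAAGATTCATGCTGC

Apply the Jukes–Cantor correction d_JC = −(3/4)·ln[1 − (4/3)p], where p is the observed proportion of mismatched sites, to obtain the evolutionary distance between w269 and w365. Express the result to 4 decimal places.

The sequences differ at positions 4 (G/A), 13 (C/G), 14 (T/C), 15 (G/T).
p = 4/17 = 0.235294.
d = −0.75 · ln(1 − (4/3)·0.235294) = −0.75 · ln(0.686275) = −0.75 · (-0.376477) = 0.2824.

0.2824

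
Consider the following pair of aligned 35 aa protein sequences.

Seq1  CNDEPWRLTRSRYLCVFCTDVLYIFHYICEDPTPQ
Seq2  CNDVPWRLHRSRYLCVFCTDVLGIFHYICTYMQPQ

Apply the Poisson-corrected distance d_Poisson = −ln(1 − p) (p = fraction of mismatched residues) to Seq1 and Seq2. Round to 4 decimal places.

Mismatches occur at site 4 (E/V), site 9 (T/H), site 23 (Y/G), site 30 (E/T), site 31 (D/Y), site 32 (P/M), site 33 (T/Q).
p = 7/35 = 0.200000.
d = −ln(1 − 0.200000) = −ln(0.800000) = 0.2231.

0.2231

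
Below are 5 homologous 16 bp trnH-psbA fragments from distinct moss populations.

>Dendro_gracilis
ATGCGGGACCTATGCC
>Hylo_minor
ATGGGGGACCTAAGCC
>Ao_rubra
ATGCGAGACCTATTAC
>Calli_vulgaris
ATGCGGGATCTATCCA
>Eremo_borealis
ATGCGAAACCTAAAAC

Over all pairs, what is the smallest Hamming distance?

2

Pairwise Hamming distances:
  Dendro_gracilis vs Hylo_minor: 2
  Dendro_gracilis vs Ao_rubra: 3
  Dendro_gracilis vs Calli_vulgaris: 3
  Dendro_gracilis vs Eremo_borealis: 5
  Hylo_minor vs Ao_rubra: 5
  Hylo_minor vs Calli_vulgaris: 5
  Hylo_minor vs Eremo_borealis: 5
  Ao_rubra vs Calli_vulgaris: 5
  Ao_rubra vs Eremo_borealis: 3
  Calli_vulgaris vs Eremo_borealis: 7
The smallest is 2, between Dendro_gracilis and Hylo_minor.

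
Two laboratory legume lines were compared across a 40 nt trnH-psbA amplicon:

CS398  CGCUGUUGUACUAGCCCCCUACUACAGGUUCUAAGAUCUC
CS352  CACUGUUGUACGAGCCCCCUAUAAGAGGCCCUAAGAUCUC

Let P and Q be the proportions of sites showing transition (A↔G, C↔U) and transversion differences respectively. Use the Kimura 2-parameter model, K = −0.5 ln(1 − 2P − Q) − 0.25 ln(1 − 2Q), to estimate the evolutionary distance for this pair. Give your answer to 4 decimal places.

Mismatches occur at site 2 (G→A, transition), site 12 (U→G, transversion), site 22 (C→U, transition), site 23 (U→A, transversion), site 25 (C→G, transversion), site 29 (U→C, transition), site 30 (U→C, transition).
Of the 7 differences, 4 transitions and 3 transversions over 40 sites: P = 4/40 = 0.100000, Q = 3/40 = 0.075000.
d = −0.5·ln(0.725000) − 0.25·ln(0.850000) = −0.5·(-0.321584) − 0.25·(-0.162519) = 0.2014.

0.2014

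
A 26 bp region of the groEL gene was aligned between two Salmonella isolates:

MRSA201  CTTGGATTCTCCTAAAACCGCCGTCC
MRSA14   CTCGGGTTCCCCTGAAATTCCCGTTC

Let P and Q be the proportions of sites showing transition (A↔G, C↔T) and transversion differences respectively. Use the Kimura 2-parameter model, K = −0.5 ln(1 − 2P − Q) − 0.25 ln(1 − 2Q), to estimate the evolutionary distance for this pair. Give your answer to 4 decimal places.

0.4501

The sequences differ at positions 3 (T/C, transition), 6 (A/G, transition), 10 (T/C, transition), 14 (A/G, transition), 18 (C/T, transition), 19 (C/T, transition), 20 (G/C, transversion), 25 (C/T, transition).
Of the 8 differences, 7 transitions and 1 transversion over 26 sites: P = 7/26 = 0.269231, Q = 1/26 = 0.038462.
d = −0.5·ln(0.423076) − 0.25·ln(0.923076) = −0.5·(-0.860203) − 0.25·(-0.080044) = 0.4501.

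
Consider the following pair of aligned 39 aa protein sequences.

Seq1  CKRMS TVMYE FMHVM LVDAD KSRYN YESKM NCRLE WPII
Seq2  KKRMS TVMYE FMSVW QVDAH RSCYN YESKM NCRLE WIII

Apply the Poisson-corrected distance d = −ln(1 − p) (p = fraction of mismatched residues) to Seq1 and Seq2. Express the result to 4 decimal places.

0.2296

The sequences differ at positions 1 (C/K), 13 (H/S), 15 (M/W), 16 (L/Q), 20 (D/H), 21 (K/R), 23 (R/C), 37 (P/I).
p = 8/39 = 0.205128.
d = −ln(1 − 0.205128) = −ln(0.794872) = 0.2296.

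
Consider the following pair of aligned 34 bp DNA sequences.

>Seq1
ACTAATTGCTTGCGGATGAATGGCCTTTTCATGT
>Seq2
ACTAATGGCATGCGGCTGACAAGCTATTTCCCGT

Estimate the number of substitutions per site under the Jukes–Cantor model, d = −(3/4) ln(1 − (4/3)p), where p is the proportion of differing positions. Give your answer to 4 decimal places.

0.3734

The sequences differ at positions 7 (T/G), 10 (T/A), 16 (A/C), 20 (A/C), 21 (T/A), 22 (G/A), 25 (C/T), 26 (T/A), 31 (A/C), 32 (T/C).
p = 10/34 = 0.294118.
d = −0.75 · ln(1 − (4/3)·0.294118) = −0.75 · ln(0.607843) = −0.75 · (-0.497839) = 0.3734.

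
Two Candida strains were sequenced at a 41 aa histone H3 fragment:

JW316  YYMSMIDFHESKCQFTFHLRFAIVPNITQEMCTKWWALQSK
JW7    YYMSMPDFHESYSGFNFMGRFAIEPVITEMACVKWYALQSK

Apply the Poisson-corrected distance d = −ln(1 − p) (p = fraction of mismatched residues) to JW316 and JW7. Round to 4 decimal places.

Mismatches occur at site 6 (I↔P), site 12 (K↔Y), site 13 (C↔S), site 14 (Q↔G), site 16 (T↔N), site 18 (H↔M), site 19 (L↔G), site 24 (V↔E), site 26 (N↔V), site 29 (Q↔E), site 30 (E↔M), site 31 (M↔A), site 33 (T↔V), site 36 (W↔Y).
p = 14/41 = 0.341463.
d = −ln(1 − 0.341463) = −ln(0.658537) = 0.4177.

0.4177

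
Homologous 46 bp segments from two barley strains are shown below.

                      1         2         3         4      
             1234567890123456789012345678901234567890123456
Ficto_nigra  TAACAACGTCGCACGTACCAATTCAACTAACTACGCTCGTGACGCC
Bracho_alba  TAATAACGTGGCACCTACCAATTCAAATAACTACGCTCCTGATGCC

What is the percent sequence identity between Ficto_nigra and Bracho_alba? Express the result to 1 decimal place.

87.0%

Differing sites — 4:C/T; 10:C/G; 15:G/C; 27:C/A; 39:G/C; 43:C/T.
40 of the 46 sites match, so the percent identity is 40/46 × 100 = 87.0%.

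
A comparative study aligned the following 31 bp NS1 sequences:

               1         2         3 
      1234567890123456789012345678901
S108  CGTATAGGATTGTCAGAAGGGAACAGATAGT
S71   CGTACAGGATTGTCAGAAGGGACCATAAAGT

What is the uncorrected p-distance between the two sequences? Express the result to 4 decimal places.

Mismatches occur at site 5 (T↔C), site 23 (A↔C), site 26 (G↔T), site 28 (T↔A).
There are 4 differences over 31 sites, so p = 4/31 = 0.1290.

0.1290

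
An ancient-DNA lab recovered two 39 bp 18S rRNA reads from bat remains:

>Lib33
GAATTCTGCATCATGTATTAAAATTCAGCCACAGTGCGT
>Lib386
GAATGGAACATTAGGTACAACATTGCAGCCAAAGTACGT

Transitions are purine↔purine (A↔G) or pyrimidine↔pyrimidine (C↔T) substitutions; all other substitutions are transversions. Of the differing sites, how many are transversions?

The sequences differ at positions 5 (T/G, transversion), 6 (C/G, transversion), 7 (T/A, transversion), 8 (G/A, transition), 12 (C/T, transition), 14 (T/G, transversion), 18 (T/C, transition), 19 (T/A, transversion), 21 (A/C, transversion), 23 (A/T, transversion), 25 (T/G, transversion), 32 (C/A, transversion), 36 (G/A, transition).
Of the 13 differences, 4 transitions and 9 transversions, so the answer is 9.

9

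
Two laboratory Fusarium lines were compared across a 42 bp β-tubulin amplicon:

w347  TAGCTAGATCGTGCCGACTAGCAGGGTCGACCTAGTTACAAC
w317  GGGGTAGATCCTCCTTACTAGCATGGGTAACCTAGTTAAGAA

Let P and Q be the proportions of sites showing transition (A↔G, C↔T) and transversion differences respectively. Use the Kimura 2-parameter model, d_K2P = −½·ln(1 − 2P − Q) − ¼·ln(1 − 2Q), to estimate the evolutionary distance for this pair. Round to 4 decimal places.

Mismatches occur at site 1 (T→G, transversion), site 2 (A→G, transition), site 4 (C→G, transversion), site 11 (G→C, transversion), site 13 (G→C, transversion), site 15 (C→T, transition), site 16 (G→T, transversion), site 24 (G→T, transversion), site 27 (T→G, transversion), site 28 (C→T, transition), site 29 (G→A, transition), site 39 (C→A, transversion), site 40 (A→G, transition), site 42 (C→A, transversion).
Of the 14 differences, 5 transitions and 9 transversions over 42 sites: P = 5/42 = 0.119048, Q = 9/42 = 0.214286.
d = −0.5·ln(0.547618) − 0.25·ln(0.571428) = −0.5·(-0.602177) − 0.25·(-0.559617) = 0.4410.

0.4410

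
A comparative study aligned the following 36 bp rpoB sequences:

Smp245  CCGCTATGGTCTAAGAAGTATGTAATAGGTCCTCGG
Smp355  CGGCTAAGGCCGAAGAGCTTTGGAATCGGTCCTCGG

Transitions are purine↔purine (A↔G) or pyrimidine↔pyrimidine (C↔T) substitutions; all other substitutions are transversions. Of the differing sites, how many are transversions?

Mismatches occur at site 2 (C↔G, transversion), site 7 (T↔A, transversion), site 10 (T↔C, transition), site 12 (T↔G, transversion), site 17 (A↔G, transition), site 18 (G↔C, transversion), site 20 (A↔T, transversion), site 23 (T↔G, transversion), site 27 (A↔C, transversion).
Of the 9 differences, 2 transitions and 7 transversions, so the answer is 7.

7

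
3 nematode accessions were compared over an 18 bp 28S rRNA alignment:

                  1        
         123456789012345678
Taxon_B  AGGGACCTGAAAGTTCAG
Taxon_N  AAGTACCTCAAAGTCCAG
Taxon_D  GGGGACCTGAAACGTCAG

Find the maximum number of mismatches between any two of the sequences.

Pairwise Hamming distances:
  Taxon_B vs Taxon_N: 4
  Taxon_B vs Taxon_D: 3
  Taxon_N vs Taxon_D: 7
The largest is 7, between Taxon_N and Taxon_D.

7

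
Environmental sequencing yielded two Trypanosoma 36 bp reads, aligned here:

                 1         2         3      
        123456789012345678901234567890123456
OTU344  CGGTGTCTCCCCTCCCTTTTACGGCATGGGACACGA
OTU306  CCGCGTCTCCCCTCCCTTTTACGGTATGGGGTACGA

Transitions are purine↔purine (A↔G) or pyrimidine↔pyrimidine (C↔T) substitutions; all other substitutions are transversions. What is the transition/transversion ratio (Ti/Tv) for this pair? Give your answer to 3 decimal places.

Differing sites — 2:G/C (Tv); 4:T/C (Ti); 25:C/T (Ti); 31:A/G (Ti); 32:C/T (Ti).
Of the 5 differences, 4 transitions and 1 transversion, so Ti/Tv = 4/1 = 4.000.

4.000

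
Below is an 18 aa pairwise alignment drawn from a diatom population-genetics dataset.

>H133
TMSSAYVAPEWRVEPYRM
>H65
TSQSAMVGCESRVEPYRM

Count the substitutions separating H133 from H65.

6

Differing sites — 2:M/S; 3:S/Q; 6:Y/M; 8:A/G; 9:P/C; 11:W/S.
That gives 6 mismatches out of 18 aligned sites, so the Hamming distance is 6.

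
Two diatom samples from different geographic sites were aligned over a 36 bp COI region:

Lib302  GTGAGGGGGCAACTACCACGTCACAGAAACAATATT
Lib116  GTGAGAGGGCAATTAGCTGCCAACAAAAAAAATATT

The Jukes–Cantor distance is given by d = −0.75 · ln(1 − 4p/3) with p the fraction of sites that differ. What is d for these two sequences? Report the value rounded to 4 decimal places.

0.3470

Differing sites — 6:G/A; 13:C/T; 16:C/G; 18:A/T; 19:C/G; 20:G/C; 21:T/C; 22:C/A; 26:G/A; 30:C/A.
p = 10/36 = 0.277778.
d = −0.75 · ln(1 − (4/3)·0.277778) = −0.75 · ln(0.629629) = −0.75 · (-0.462625) = 0.3470.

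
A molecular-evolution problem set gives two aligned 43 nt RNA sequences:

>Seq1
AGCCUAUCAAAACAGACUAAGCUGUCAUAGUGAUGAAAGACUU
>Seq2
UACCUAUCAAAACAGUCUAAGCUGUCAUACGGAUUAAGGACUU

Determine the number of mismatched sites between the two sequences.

Differing sites — 1:A/U; 2:G/A; 16:A/U; 30:G/C; 31:U/G; 35:G/U; 38:A/G.
That gives 7 mismatches out of 43 aligned sites, so the Hamming distance is 7.

7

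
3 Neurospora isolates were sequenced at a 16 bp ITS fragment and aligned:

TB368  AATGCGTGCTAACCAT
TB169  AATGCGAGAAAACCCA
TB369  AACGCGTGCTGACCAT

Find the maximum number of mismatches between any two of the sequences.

Pairwise Hamming distances:
  TB368 vs TB169: 5
  TB368 vs TB369: 2
  TB169 vs TB369: 7
The largest is 7, between TB169 and TB369.

7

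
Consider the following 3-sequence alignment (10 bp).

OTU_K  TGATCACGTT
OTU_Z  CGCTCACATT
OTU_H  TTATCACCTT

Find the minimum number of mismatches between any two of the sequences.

2

Pairwise Hamming distances:
  OTU_K vs OTU_Z: 3
  OTU_K vs OTU_H: 2
  OTU_Z vs OTU_H: 4
The smallest is 2, between OTU_K and OTU_H.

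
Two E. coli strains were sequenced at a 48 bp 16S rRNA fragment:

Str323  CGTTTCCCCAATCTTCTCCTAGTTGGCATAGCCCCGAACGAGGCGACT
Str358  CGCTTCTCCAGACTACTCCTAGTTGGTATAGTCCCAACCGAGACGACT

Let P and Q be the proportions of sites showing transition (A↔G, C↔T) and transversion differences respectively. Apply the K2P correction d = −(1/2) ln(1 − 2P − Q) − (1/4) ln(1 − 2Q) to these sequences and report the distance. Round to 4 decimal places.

0.2520

The sequences differ at positions 3 (T/C, transition), 7 (C/T, transition), 11 (A/G, transition), 12 (T/A, transversion), 15 (T/A, transversion), 27 (C/T, transition), 32 (C/T, transition), 36 (G/A, transition), 38 (A/C, transversion), 43 (G/A, transition).
Of the 10 differences, 7 transitions and 3 transversions over 48 sites: P = 7/48 = 0.145833, Q = 3/48 = 0.062500.
d = −0.5·ln(0.645834) − 0.25·ln(0.875000) = −0.5·(-0.437213) − 0.25·(-0.133531) = 0.2520.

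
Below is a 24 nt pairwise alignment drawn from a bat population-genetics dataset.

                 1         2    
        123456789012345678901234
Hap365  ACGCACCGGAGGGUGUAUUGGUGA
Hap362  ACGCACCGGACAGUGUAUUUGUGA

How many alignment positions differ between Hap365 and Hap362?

3

The sequences differ at positions 11 (G/C), 12 (G/A), 20 (G/U).
That gives 3 mismatches out of 24 aligned sites, so the Hamming distance is 3.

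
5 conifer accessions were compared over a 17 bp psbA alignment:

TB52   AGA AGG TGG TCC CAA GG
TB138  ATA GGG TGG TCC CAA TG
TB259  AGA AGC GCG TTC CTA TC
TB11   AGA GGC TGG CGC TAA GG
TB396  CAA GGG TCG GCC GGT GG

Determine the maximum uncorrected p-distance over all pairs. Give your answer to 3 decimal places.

Pairwise Hamming distances:
  TB52 vs TB138: 3
  TB52 vs TB259: 7
  TB52 vs TB11: 5
  TB52 vs TB396: 8
  TB138 vs TB259: 8
  TB138 vs TB11: 6
  TB138 vs TB396: 8
  TB259 vs TB11: 9
  TB259 vs TB396: 12
  TB11 vs TB396: 9
The largest is 12 mismatches, between TB259 and TB396; p = 12/17 = 0.706.

0.706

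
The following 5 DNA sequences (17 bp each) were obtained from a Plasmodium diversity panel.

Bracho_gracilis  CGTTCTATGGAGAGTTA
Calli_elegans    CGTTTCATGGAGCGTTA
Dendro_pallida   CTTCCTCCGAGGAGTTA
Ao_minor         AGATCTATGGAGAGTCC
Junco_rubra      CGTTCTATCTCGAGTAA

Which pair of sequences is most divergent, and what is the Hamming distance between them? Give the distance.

10

Pairwise Hamming distances:
  Bracho_gracilis vs Calli_elegans: 3
  Bracho_gracilis vs Dendro_pallida: 6
  Bracho_gracilis vs Ao_minor: 4
  Bracho_gracilis vs Junco_rubra: 4
  Calli_elegans vs Dendro_pallida: 9
  Calli_elegans vs Ao_minor: 7
  Calli_elegans vs Junco_rubra: 7
  Dendro_pallida vs Ao_minor: 10
  Dendro_pallida vs Junco_rubra: 8
  Ao_minor vs Junco_rubra: 7
The largest is 10, between Dendro_pallida and Ao_minor.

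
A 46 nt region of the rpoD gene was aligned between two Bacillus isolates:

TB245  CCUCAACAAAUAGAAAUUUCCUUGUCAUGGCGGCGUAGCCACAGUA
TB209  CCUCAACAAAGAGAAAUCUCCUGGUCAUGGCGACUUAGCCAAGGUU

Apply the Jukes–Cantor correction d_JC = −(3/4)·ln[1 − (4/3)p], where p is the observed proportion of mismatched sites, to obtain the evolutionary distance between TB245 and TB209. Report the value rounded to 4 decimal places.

0.1979

Mismatches occur at site 11 (U/G), site 18 (U/C), site 23 (U/G), site 33 (G/A), site 35 (G/U), site 42 (C/A), site 43 (A/G), site 46 (A/U).
p = 8/46 = 0.173913.
d = −0.75 · ln(1 − (4/3)·0.173913) = −0.75 · ln(0.768116) = −0.75 · (-0.263815) = 0.1979.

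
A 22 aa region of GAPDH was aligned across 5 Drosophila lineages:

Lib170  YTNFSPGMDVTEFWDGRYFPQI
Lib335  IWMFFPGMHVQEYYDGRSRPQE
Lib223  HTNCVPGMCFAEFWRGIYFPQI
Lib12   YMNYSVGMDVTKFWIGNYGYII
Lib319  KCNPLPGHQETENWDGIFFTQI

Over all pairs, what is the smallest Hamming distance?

8

Pairwise Hamming distances:
  Lib170 vs Lib335: 11
  Lib170 vs Lib223: 8
  Lib170 vs Lib12: 9
  Lib170 vs Lib319: 11
  Lib335 vs Lib223: 15
  Lib335 vs Lib12: 18
  Lib335 vs Lib319: 16
  Lib223 vs Lib12: 14
  Lib223 vs Lib319: 12
  Lib12 vs Lib319: 16
The smallest is 8, between Lib170 and Lib223.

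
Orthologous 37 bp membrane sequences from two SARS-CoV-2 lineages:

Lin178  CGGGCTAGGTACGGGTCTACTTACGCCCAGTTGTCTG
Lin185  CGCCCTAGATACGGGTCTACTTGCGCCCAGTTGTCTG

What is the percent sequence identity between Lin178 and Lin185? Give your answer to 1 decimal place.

The sequences differ at positions 3 (G/C), 4 (G/C), 9 (G/A), 23 (A/G).
33 of the 37 sites match, so the percent identity is 33/37 × 100 = 89.2%.

89.2%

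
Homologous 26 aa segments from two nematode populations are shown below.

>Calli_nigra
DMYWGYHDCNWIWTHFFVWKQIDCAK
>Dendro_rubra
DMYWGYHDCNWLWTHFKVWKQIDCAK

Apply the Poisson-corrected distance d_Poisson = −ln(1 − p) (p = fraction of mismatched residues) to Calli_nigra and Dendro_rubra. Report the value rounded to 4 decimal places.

0.0800

Differing sites — 12:I/L; 17:F/K.
p = 2/26 = 0.076923.
d = −ln(1 − 0.076923) = −ln(0.923077) = 0.0800.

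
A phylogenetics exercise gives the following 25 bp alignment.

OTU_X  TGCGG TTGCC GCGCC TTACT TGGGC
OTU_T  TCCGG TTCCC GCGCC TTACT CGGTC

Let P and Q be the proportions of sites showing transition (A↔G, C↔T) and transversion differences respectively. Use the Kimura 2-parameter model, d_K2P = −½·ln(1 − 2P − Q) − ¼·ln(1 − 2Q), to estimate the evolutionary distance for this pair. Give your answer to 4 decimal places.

0.1802

Differing sites — 2:G/C (Tv); 8:G/C (Tv); 21:T/C (Ti); 24:G/T (Tv).
Of the 4 differences, 1 transition and 3 transversions over 25 sites: P = 1/25 = 0.040000, Q = 3/25 = 0.120000.
d = −0.5·ln(0.800000) − 0.25·ln(0.760000) = −0.5·(-0.223144) − 0.25·(-0.274437) = 0.1802.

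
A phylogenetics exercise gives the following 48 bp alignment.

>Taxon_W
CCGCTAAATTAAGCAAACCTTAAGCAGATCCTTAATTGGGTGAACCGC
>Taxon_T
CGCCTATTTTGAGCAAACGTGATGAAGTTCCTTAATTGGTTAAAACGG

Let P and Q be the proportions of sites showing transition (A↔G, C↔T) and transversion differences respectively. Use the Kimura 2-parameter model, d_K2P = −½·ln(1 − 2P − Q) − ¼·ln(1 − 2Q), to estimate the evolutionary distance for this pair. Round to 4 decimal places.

Mismatches occur at site 2 (C↔G, transversion), site 3 (G↔C, transversion), site 7 (A↔T, transversion), site 8 (A↔T, transversion), site 11 (A↔G, transition), site 19 (C↔G, transversion), site 21 (T↔G, transversion), site 23 (A↔T, transversion), site 25 (C↔A, transversion), site 28 (A↔T, transversion), site 40 (G↔T, transversion), site 42 (G↔A, transition), site 45 (C↔A, transversion), site 48 (C↔G, transversion).
Of the 14 differences, 2 transitions and 12 transversions over 48 sites: P = 2/48 = 0.041667, Q = 12/48 = 0.250000.
d = −0.5·ln(0.666666) − 0.25·ln(0.500000) = −0.5·(-0.405466) − 0.25·(-0.693147) = 0.3760.

0.3760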